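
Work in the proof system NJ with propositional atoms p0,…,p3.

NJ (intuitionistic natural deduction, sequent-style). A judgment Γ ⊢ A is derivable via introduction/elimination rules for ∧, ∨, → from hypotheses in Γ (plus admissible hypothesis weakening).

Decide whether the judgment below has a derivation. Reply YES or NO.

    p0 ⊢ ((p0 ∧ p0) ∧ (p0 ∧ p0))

Derivation (root first):
[∧I] p0 ⊢ ((p0 ∧ p0) ∧ (p0 ∧ p0))
  [∧I] p0 ⊢ (p0 ∧ p0)
    [Ax] p0 ⊢ p0
    [Ax] p0 ⊢ p0
  [∧I] p0 ⊢ (p0 ∧ p0)
    [Ax] p0 ⊢ p0
    [Ax] p0 ⊢ p0

Result: YES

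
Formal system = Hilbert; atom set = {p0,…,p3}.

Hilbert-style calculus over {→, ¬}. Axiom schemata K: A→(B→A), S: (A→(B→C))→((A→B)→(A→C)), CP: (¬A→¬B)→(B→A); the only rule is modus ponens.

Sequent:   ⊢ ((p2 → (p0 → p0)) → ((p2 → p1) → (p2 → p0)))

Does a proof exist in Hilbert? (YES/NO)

Truth-table refutation:
  v=0000: Γ:[] Δ:[((p2 → (p0 → p0)) → ((p2 → p1) → (p2 → p0)))=T] refutes=False
  v=0001: Γ:[] Δ:[((p2 → (p0 → p0)) → ((p2 → p1) → (p2 → p0)))=T] refutes=False
  v=0010: Γ:[] Δ:[((p2 → (p0 → p0)) → ((p2 → p1) → (p2 → p0)))=T] refutes=False
  v=0011: Γ:[] Δ:[((p2 → (p0 → p0)) → ((p2 → p1) → (p2 → p0)))=T] refutes=False
  v=0100: Γ:[] Δ:[((p2 → (p0 → p0)) → ((p2 → p1) → (p2 → p0)))=T] refutes=False
  v=0101: Γ:[] Δ:[((p2 → (p0 → p0)) → ((p2 → p1) → (p2 → p0)))=T] refutes=False
  v=0110: Γ:[] Δ:[((p2 → (p0 → p0)) → ((p2 → p1) → (p2 → p0)))=F] refutes=True  ← countermodel

Result: NO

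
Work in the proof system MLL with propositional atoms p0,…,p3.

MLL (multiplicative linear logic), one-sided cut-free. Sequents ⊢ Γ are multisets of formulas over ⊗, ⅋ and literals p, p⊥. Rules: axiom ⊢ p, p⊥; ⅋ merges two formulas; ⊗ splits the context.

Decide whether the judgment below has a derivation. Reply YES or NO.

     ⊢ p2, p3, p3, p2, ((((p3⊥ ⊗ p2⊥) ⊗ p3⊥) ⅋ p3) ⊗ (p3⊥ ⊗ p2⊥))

Derivation trace:
[⊗]  ⊢ p2, p3, p3, p2, ((((p3⊥ ⊗ p2⊥) ⊗ p3⊥) ⅋ p3) ⊗ (p3⊥ ⊗ p2⊥))
  [⅋]  ⊢ p2, p3, (((p3⊥ ⊗ p2⊥) ⊗ p3⊥) ⅋ p3)
    [⊗]  ⊢ p3, p2, p3, ((p3⊥ ⊗ p2⊥) ⊗ p3⊥)
      [⊗]  ⊢ p3, p2, (p3⊥ ⊗ p2⊥)
        [Ax]  ⊢ p3, p3⊥
        [Ax]  ⊢ p2, p2⊥
      [Ax]  ⊢ p3, p3⊥
  [⊗]  ⊢ p3, p2, (p3⊥ ⊗ p2⊥)
    [Ax]  ⊢ p3, p3⊥
    [Ax]  ⊢ p2, p2⊥

Result: YES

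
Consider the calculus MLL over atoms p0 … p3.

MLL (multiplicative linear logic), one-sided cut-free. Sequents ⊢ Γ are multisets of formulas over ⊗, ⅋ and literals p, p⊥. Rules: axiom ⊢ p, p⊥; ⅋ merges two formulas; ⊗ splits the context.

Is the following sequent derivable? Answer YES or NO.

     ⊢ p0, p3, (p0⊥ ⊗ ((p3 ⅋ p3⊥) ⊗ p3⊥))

Derivation (root first):
[⊗]  ⊢ p0, p3, (p0⊥ ⊗ ((p3 ⅋ p3⊥) ⊗ p3⊥))
  [Ax]  ⊢ p0, p0⊥
  [⊗]  ⊢ p3, ((p3 ⅋ p3⊥) ⊗ p3⊥)
    [⅋]  ⊢ (p3 ⅋ p3⊥)
      [Ax]  ⊢ p3, p3⊥
    [Ax]  ⊢ p3, p3⊥

Result: YES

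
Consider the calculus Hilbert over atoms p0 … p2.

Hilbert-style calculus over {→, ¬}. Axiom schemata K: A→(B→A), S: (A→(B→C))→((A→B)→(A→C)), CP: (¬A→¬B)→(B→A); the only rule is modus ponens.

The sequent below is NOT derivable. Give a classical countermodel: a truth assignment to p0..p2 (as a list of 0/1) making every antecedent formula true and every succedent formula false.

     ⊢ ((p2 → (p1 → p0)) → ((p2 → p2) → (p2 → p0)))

Enumerate valuations to refute Γ ⊢ Δ:
  v=000: Γ:[] Δ:[((p2 → (p1 → p0)) → ((p2 → p2) → (p2 → p0)))=T] refutes=False
  v=001: Γ:[] Δ:[((p2 → (p1 → p0)) → ((p2 → p2) → (p2 → p0)))=F] refutes=True  ← countermodel

Result: [0, 0, 1]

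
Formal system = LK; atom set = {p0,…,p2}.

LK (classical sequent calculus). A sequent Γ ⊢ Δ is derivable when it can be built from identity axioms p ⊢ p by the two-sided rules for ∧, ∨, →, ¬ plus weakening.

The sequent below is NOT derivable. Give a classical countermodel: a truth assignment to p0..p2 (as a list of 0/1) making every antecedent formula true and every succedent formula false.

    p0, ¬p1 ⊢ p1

Truth-table refutation:
  v=000: Γ:[p0=F, ¬p1=T] Δ:[p1=F] refutes=False
  v=001: Γ:[p0=F, ¬p1=T] Δ:[p1=F] refutes=False
  v=010: Γ:[p0=F, ¬p1=F] Δ:[p1=T] refutes=False
  v=011: Γ:[p0=F, ¬p1=F] Δ:[p1=T] refutes=False
  v=100: Γ:[p0=T, ¬p1=T] Δ:[p1=F] refutes=True  ← countermodel

Result: [1, 0, 0]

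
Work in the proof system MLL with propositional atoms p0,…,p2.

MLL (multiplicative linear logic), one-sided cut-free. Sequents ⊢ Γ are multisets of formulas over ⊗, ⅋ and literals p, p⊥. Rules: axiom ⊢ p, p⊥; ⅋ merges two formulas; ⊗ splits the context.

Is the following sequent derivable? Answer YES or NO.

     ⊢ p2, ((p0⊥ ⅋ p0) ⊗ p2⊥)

Derivation trace:
[⊗]  ⊢ p2, ((p0⊥ ⅋ p0) ⊗ p2⊥)
  [⅋]  ⊢ (p0⊥ ⅋ p0)
    [Ax]  ⊢ p0, p0⊥
  [Ax]  ⊢ p2, p2⊥

Result: YES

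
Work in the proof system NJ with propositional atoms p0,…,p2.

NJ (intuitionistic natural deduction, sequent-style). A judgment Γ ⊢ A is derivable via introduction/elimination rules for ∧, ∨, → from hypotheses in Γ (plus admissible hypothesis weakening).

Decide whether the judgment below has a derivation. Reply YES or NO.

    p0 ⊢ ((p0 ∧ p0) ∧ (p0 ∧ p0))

Derivation trace:
[∧I] p0 ⊢ ((p0 ∧ p0) ∧ (p0 ∧ p0))
  [∧I] p0 ⊢ (p0 ∧ p0)
    [Ax] p0 ⊢ p0
    [Ax] p0 ⊢ p0
  [∧I] p0 ⊢ (p0 ∧ p0)
    [Ax] p0 ⊢ p0
    [Ax] p0 ⊢ p0

Result: YES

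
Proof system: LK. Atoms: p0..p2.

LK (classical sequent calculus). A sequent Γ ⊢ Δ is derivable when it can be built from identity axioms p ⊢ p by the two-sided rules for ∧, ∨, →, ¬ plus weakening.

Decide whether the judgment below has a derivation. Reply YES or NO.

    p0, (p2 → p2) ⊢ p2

Truth-table refutation:
  v=000: Γ:[p0=F, (p2 → p2)=T] Δ:[p2=F] refutes=False
  v=001: Γ:[p0=F, (p2 → p2)=T] Δ:[p2=T] refutes=False
  v=010: Γ:[p0=F, (p2 → p2)=T] Δ:[p2=F] refutes=False
  v=011: Γ:[p0=F, (p2 → p2)=T] Δ:[p2=T] refutes=False
  v=100: Γ:[p0=T, (p2 → p2)=T] Δ:[p2=F] refutes=True  ← countermodel

Result: NO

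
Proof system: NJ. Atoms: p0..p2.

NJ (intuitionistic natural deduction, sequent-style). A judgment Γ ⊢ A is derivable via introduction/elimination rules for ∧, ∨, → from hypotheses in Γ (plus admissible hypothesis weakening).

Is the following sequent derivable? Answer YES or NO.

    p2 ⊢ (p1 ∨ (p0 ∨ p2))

Derivation (root first):
[∨I₂] p2 ⊢ (p1 ∨ (p0 ∨ p2))
  [∨I₂] p2 ⊢ (p0 ∨ p2)
    [Ax] p2 ⊢ p2

Result: YES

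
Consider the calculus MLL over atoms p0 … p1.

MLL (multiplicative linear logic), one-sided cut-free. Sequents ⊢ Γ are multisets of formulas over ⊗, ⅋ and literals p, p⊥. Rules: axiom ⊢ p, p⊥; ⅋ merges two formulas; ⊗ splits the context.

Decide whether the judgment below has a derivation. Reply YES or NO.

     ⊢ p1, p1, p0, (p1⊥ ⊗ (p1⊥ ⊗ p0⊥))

Derivation trace:
[⊗]  ⊢ p1, p1, p0, (p1⊥ ⊗ (p1⊥ ⊗ p0⊥))
  [Ax]  ⊢ p1, p1⊥
  [⊗]  ⊢ p1, p0, (p1⊥ ⊗ p0⊥)
    [Ax]  ⊢ p1, p1⊥
    [Ax]  ⊢ p0, p0⊥

Result: YES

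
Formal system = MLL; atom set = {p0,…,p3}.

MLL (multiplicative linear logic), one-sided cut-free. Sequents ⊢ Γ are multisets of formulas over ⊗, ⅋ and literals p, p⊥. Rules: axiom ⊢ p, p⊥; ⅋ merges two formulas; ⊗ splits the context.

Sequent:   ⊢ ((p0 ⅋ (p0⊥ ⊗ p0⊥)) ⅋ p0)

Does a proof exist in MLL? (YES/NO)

Proof tree:
[⅋]  ⊢ ((p0 ⅋ (p0⊥ ⊗ p0⊥)) ⅋ p0)
  [⅋]  ⊢ p0, (p0 ⅋ (p0⊥ ⊗ p0⊥))
    [⊗]  ⊢ p0, p0, (p0⊥ ⊗ p0⊥)
      [Ax]  ⊢ p0, p0⊥
      [Ax]  ⊢ p0, p0⊥

Result: YES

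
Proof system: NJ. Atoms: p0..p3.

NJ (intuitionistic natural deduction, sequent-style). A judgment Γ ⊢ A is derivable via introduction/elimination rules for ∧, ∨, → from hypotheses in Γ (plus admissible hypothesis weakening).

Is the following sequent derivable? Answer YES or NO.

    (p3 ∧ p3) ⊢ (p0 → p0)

Derivation trace:
[Wk] (p3 ∧ p3) ⊢ (p0 → p0)
  [→I]  ⊢ (p0 → p0)
    [Ax] p0 ⊢ p0

Result: YES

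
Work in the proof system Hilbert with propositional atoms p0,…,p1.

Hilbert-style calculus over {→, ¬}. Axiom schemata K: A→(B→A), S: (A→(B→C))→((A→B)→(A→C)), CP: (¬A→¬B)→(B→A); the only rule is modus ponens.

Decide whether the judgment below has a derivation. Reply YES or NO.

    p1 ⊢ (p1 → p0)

Enumerate valuations to refute Γ ⊢ Δ:
  v=00: Γ:[p1=F] Δ:[(p1 → p0)=T] refutes=False
  v=01: Γ:[p1=T] Δ:[(p1 → p0)=F] refutes=True  ← countermodel

Result: NO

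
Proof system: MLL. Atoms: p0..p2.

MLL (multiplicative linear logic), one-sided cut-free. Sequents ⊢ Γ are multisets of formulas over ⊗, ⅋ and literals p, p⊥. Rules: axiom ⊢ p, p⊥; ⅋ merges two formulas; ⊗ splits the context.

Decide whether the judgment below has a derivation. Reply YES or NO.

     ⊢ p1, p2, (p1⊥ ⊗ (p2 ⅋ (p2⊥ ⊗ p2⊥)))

Proof tree:
[⊗]  ⊢ p1, p2, (p1⊥ ⊗ (p2 ⅋ (p2⊥ ⊗ p2⊥)))
  [Ax]  ⊢ p1, p1⊥
  [⅋]  ⊢ p2, (p2 ⅋ (p2⊥ ⊗ p2⊥))
    [⊗]  ⊢ p2, p2, (p2⊥ ⊗ p2⊥)
      [Ax]  ⊢ p2, p2⊥
      [Ax]  ⊢ p2, p2⊥

Result: YES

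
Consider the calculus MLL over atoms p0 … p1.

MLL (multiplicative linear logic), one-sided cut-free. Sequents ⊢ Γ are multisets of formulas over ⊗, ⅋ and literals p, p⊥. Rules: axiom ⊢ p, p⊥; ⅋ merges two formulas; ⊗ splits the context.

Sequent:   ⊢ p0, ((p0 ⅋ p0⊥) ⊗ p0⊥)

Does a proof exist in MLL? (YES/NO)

Derivation trace:
[⊗]  ⊢ p0, ((p0 ⅋ p0⊥) ⊗ p0⊥)
  [⅋]  ⊢ (p0 ⅋ p0⊥)
    [Ax]  ⊢ p0, p0⊥
  [Ax]  ⊢ p0, p0⊥

Result: YES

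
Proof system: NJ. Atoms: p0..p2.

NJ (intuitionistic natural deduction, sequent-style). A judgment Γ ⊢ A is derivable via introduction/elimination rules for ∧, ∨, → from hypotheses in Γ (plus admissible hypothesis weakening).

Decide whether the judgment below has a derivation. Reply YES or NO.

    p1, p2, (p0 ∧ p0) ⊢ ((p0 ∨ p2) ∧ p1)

Derivation trace:
[∧I] p1, p2, (p0 ∧ p0) ⊢ ((p0 ∨ p2) ∧ p1)
  [∨I₂] p2, p1 ⊢ (p0 ∨ p2)
    [Wk] p2, p1 ⊢ p2
      [Ax] p2 ⊢ p2
  [Wk] p1, (p0 ∧ p0) ⊢ p1
    [Ax] p1 ⊢ p1

Result: YES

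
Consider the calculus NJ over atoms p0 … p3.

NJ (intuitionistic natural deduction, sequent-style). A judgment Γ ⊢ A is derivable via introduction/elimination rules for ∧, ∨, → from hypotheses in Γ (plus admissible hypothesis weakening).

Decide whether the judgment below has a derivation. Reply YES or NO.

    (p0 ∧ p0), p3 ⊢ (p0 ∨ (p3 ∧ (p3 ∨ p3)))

Derivation (root first):
[∨I₂] (p0 ∧ p0), p3 ⊢ (p0 ∨ (p3 ∧ (p3 ∨ p3)))
  [∧I] (p0 ∧ p0), p3 ⊢ (p3 ∧ (p3 ∨ p3))
    [Ax] p3 ⊢ p3
    [Wk] p3, (p0 ∧ p0) ⊢ (p3 ∨ p3)
      [∨I₂] p3 ⊢ (p3 ∨ p3)
        [Ax] p3 ⊢ p3

Result: YES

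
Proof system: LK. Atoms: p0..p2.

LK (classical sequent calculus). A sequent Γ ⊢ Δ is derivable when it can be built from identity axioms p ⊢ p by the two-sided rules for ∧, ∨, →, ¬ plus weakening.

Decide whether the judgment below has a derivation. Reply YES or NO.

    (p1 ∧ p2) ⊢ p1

Derivation (root first):
[∧L] (p1 ∧ p2) ⊢ p1
  [WL] p1, p2 ⊢ p1
    [Ax] p1 ⊢ p1

Result: YES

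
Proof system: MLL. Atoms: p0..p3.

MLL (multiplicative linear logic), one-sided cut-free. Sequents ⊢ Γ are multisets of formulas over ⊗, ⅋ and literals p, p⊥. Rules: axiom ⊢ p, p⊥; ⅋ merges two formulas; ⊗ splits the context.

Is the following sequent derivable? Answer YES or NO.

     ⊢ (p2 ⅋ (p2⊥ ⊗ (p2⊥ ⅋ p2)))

Derivation (root first):
[⅋]  ⊢ (p2 ⅋ (p2⊥ ⊗ (p2⊥ ⅋ p2)))
  [⊗]  ⊢ p2, (p2⊥ ⊗ (p2⊥ ⅋ p2))
    [Ax]  ⊢ p2, p2⊥
    [⅋]  ⊢ (p2⊥ ⅋ p2)
      [Ax]  ⊢ p2, p2⊥

Result: YES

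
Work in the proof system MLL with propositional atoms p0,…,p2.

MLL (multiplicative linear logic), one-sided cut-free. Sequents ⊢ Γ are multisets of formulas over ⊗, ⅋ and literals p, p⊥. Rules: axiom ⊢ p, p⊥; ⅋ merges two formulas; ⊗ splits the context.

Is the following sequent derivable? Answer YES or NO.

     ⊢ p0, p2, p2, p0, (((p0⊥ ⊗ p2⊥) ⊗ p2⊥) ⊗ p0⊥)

Derivation (root first):
[⊗]  ⊢ p0, p2, p2, p0, (((p0⊥ ⊗ p2⊥) ⊗ p2⊥) ⊗ p0⊥)
  [⊗]  ⊢ p0, p2, p2, ((p0⊥ ⊗ p2⊥) ⊗ p2⊥)
    [⊗]  ⊢ p0, p2, (p0⊥ ⊗ p2⊥)
      [Ax]  ⊢ p0, p0⊥
      [Ax]  ⊢ p2, p2⊥
    [Ax]  ⊢ p2, p2⊥
  [Ax]  ⊢ p0, p0⊥

Result: YES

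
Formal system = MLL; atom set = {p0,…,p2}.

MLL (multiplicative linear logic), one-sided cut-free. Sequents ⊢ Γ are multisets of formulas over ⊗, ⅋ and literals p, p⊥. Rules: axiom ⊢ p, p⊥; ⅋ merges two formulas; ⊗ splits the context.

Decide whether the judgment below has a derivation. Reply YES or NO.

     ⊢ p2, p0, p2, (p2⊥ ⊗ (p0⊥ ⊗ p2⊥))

Derivation trace:
[⊗]  ⊢ p2, p0, p2, (p2⊥ ⊗ (p0⊥ ⊗ p2⊥))
  [Ax]  ⊢ p2, p2⊥
  [⊗]  ⊢ p0, p2, (p0⊥ ⊗ p2⊥)
    [Ax]  ⊢ p0, p0⊥
    [Ax]  ⊢ p2, p2⊥

Result: YES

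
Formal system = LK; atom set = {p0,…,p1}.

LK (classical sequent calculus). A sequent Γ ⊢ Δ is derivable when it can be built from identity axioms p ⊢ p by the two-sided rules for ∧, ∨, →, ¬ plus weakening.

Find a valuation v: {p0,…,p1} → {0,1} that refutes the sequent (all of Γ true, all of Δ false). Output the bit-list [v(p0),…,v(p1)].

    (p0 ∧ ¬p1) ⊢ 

Truth-table refutation:
  v=00: Γ:[(p0 ∧ ¬p1)=F] Δ:[] refutes=False
  v=01: Γ:[(p0 ∧ ¬p1)=F] Δ:[] refutes=False
  v=10: Γ:[(p0 ∧ ¬p1)=T] Δ:[] refutes=True  ← countermodel

Result: [1, 0]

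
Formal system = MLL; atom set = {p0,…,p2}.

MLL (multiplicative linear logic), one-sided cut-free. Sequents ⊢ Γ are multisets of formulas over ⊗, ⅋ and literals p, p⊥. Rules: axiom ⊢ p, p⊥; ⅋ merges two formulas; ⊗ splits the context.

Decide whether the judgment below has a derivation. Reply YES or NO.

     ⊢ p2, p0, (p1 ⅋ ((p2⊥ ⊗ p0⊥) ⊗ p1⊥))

Derivation (root first):
[⅋]  ⊢ p2, p0, (p1 ⅋ ((p2⊥ ⊗ p0⊥) ⊗ p1⊥))
  [⊗]  ⊢ p2, p0, p1, ((p2⊥ ⊗ p0⊥) ⊗ p1⊥)
    [⊗]  ⊢ p2, p0, (p2⊥ ⊗ p0⊥)
      [Ax]  ⊢ p2, p2⊥
      [Ax]  ⊢ p0, p0⊥
    [Ax]  ⊢ p1, p1⊥

Result: YES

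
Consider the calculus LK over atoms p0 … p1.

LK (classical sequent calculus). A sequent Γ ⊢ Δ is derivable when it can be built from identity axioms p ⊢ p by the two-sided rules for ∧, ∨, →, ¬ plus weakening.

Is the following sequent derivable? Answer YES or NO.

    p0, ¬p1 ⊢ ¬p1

Derivation (root first):
[¬L] p0, ¬p1 ⊢ ¬p1
  [WL] p0 ⊢ p1, ¬p1
    [¬R]  ⊢ p1, ¬p1
      [Ax] p1 ⊢ p1

Result: YES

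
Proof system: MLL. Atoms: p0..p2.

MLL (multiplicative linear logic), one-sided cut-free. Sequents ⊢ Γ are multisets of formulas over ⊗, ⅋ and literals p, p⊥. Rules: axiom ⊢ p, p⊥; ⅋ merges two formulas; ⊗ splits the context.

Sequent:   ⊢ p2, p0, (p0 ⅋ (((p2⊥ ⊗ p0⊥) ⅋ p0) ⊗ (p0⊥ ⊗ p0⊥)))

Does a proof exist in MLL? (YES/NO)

Derivation trace:
[⅋]  ⊢ p2, p0, (p0 ⅋ (((p2⊥ ⊗ p0⊥) ⅋ p0) ⊗ (p0⊥ ⊗ p0⊥)))
  [⊗]  ⊢ p2, p0, p0, (((p2⊥ ⊗ p0⊥) ⅋ p0) ⊗ (p0⊥ ⊗ p0⊥))
    [⅋]  ⊢ p2, ((p2⊥ ⊗ p0⊥) ⅋ p0)
      [⊗]  ⊢ p2, p0, (p2⊥ ⊗ p0⊥)
        [Ax]  ⊢ p2, p2⊥
        [Ax]  ⊢ p0, p0⊥
    [⊗]  ⊢ p0, p0, (p0⊥ ⊗ p0⊥)
      [Ax]  ⊢ p0, p0⊥
      [Ax]  ⊢ p0, p0⊥

Result: YES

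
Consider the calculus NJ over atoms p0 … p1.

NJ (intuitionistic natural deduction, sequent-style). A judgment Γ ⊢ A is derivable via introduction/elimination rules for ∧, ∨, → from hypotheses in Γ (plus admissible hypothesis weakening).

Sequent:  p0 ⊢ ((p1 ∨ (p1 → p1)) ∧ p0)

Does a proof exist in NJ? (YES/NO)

Derivation trace:
[∧I] p0 ⊢ ((p1 ∨ (p1 → p1)) ∧ p0)
  [∨I₂]  ⊢ (p1 ∨ (p1 → p1))
    [→I]  ⊢ (p1 → p1)
      [Ax] p1 ⊢ p1
  [Ax] p0 ⊢ p0

Result: YES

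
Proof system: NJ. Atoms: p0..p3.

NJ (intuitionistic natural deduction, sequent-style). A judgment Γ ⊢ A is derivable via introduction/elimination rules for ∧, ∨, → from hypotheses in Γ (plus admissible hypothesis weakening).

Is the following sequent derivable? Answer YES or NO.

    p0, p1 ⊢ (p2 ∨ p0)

Derivation trace:
[Wk] p0, p1 ⊢ (p2 ∨ p0)
  [∨I₂] p0 ⊢ (p2 ∨ p0)
    [Ax] p0 ⊢ p0

Result: YES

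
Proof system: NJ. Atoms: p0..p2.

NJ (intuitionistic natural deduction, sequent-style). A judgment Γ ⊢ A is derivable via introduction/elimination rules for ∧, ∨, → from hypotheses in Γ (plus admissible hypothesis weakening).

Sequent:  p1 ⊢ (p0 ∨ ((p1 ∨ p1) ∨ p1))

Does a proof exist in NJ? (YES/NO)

Proof tree:
[∨I₂] p1 ⊢ (p0 ∨ ((p1 ∨ p1) ∨ p1))
  [∨I₁] p1 ⊢ ((p1 ∨ p1) ∨ p1)
    [∨I₁] p1 ⊢ (p1 ∨ p1)
      [Ax] p1 ⊢ p1

Result: YES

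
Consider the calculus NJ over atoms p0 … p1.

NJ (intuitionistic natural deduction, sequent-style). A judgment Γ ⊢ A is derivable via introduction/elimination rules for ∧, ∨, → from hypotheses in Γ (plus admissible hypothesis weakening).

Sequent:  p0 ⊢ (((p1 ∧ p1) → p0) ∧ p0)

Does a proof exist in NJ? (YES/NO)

Proof tree:
[∧I] p0 ⊢ (((p1 ∧ p1) → p0) ∧ p0)
  [Wk] p0, p0 ⊢ ((p1 ∧ p1) → p0)
    [→I] p0 ⊢ ((p1 ∧ p1) → p0)
      [Wk] p0, (p1 ∧ p1) ⊢ p0
        [Ax] p0 ⊢ p0
  [Ax] p0 ⊢ p0

Result: YES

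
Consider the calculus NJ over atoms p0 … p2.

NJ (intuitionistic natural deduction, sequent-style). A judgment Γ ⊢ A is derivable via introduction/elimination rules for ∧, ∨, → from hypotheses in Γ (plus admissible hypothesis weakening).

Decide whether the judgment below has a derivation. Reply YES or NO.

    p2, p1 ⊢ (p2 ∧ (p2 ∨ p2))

Derivation (root first):
[Wk] p2, p1 ⊢ (p2 ∧ (p2 ∨ p2))
  [∧I] p2 ⊢ (p2 ∧ (p2 ∨ p2))
    [Ax] p2 ⊢ p2
    [∨I₁] p2 ⊢ (p2 ∨ p2)
      [Ax] p2 ⊢ p2

Result: YES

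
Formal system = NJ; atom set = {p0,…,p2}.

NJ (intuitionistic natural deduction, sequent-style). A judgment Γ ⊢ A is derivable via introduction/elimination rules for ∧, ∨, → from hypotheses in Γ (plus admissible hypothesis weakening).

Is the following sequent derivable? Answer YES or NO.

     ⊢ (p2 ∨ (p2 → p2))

Derivation trace:
[∨I₂]  ⊢ (p2 ∨ (p2 → p2))
  [→I]  ⊢ (p2 → p2)
    [Ax] p2 ⊢ p2

Result: YES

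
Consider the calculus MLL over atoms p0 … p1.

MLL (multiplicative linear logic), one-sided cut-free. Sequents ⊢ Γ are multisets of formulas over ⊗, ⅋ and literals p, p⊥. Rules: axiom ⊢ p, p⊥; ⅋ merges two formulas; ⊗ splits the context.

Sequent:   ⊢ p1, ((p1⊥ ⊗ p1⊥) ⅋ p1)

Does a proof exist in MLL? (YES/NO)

Derivation trace:
[⅋]  ⊢ p1, ((p1⊥ ⊗ p1⊥) ⅋ p1)
  [⊗]  ⊢ p1, p1, (p1⊥ ⊗ p1⊥)
    [Ax]  ⊢ p1, p1⊥
    [Ax]  ⊢ p1, p1⊥

Result: YES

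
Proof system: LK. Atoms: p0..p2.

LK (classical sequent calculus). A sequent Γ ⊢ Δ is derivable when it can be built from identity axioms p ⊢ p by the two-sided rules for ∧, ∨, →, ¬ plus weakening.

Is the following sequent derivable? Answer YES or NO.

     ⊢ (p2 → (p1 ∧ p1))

Search for a countermodel by truth-table:
  v=000: Γ:[] Δ:[(p2 → (p1 ∧ p1))=T] refutes=False
  v=001: Γ:[] Δ:[(p2 → (p1 ∧ p1))=F] refutes=True  ← countermodel

Result: NO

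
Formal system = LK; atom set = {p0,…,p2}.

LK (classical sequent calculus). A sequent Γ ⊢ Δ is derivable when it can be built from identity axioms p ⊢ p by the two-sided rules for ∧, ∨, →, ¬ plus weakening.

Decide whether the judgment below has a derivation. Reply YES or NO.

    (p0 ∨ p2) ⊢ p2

Search for a countermodel by truth-table:
  v=000: Γ:[(p0 ∨ p2)=F] Δ:[p2=F] refutes=False
  v=001: Γ:[(p0 ∨ p2)=T] Δ:[p2=T] refutes=False
  v=010: Γ:[(p0 ∨ p2)=F] Δ:[p2=F] refutes=False
  v=011: Γ:[(p0 ∨ p2)=T] Δ:[p2=T] refutes=False
  v=100: Γ:[(p0 ∨ p2)=T] Δ:[p2=F] refutes=True  ← countermodel

Result: NO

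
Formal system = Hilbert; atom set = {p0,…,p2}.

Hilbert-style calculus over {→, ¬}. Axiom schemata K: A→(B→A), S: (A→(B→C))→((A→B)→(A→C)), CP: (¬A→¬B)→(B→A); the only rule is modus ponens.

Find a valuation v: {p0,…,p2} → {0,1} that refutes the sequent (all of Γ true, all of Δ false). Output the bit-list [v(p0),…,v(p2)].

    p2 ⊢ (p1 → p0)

Enumerate valuations to refute Γ ⊢ Δ:
  v=000: Γ:[p2=F] Δ:[(p1 → p0)=T] refutes=False
  v=001: Γ:[p2=T] Δ:[(p1 → p0)=T] refutes=False
  v=010: Γ:[p2=F] Δ:[(p1 → p0)=F] refutes=False
  v=011: Γ:[p2=T] Δ:[(p1 → p0)=F] refutes=True  ← countermodel

Result: [0, 1, 1]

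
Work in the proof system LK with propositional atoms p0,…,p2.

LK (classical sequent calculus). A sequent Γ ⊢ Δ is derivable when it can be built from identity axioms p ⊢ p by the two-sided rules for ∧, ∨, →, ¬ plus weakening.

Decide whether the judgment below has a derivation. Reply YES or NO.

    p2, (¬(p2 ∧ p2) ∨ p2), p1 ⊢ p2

Derivation trace:
[WL] p2, (¬(p2 ∧ p2) ∨ p2), p1 ⊢ p2
  [∨L] p2, (¬(p2 ∧ p2) ∨ p2) ⊢ p2
    [¬L] p2, ¬(p2 ∧ p2) ⊢ 
      [∧R] p2 ⊢ (p2 ∧ p2)
        [Ax] p2 ⊢ p2
        [Ax] p2 ⊢ p2
    [WL] p2, p2 ⊢ p2
      [Ax] p2 ⊢ p2

Result: YES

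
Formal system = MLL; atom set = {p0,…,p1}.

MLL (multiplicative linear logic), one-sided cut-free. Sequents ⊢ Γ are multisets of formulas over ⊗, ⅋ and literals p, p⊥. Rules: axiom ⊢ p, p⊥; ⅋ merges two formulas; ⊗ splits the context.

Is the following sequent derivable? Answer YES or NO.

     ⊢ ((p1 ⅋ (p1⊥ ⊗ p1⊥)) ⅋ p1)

Derivation (root first):
[⅋]  ⊢ ((p1 ⅋ (p1⊥ ⊗ p1⊥)) ⅋ p1)
  [⅋]  ⊢ p1, (p1 ⅋ (p1⊥ ⊗ p1⊥))
    [⊗]  ⊢ p1, p1, (p1⊥ ⊗ p1⊥)
      [Ax]  ⊢ p1, p1⊥
      [Ax]  ⊢ p1, p1⊥

Result: YES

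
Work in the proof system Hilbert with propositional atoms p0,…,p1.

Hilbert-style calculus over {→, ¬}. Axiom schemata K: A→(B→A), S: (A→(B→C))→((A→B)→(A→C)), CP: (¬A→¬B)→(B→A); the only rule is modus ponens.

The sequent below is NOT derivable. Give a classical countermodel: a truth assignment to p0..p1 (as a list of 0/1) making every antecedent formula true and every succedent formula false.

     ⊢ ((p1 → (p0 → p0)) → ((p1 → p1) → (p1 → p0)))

Truth-table refutation:
  v=00: Γ:[] Δ:[((p1 → (p0 → p0)) → ((p1 → p1) → (p1 → p0)))=T] refutes=False
  v=01: Γ:[] Δ:[((p1 → (p0 → p0)) → ((p1 → p1) → (p1 → p0)))=F] refutes=True  ← countermodel

Result: [0, 1]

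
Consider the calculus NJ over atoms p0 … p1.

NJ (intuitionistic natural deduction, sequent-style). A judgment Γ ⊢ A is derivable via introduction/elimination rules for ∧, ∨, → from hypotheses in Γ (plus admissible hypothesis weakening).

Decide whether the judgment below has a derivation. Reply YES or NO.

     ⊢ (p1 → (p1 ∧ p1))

Derivation trace:
[→I]  ⊢ (p1 → (p1 ∧ p1))
  [∧I] p1 ⊢ (p1 ∧ p1)
    [Ax] p1 ⊢ p1
    [Ax] p1 ⊢ p1

Result: YES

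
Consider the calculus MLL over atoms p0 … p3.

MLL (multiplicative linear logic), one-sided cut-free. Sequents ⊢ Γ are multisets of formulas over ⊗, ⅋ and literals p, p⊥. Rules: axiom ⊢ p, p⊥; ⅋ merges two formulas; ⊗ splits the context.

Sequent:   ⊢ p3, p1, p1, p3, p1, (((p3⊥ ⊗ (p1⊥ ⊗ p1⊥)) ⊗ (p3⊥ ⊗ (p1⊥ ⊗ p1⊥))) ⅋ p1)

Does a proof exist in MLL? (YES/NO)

Proof tree:
[⅋]  ⊢ p3, p1, p1, p3, p1, (((p3⊥ ⊗ (p1⊥ ⊗ p1⊥)) ⊗ (p3⊥ ⊗ (p1⊥ ⊗ p1⊥))) ⅋ p1)
  [⊗]  ⊢ p3, p1, p1, p3, p1, p1, ((p3⊥ ⊗ (p1⊥ ⊗ p1⊥)) ⊗ (p3⊥ ⊗ (p1⊥ ⊗ p1⊥)))
    [⊗]  ⊢ p3, p1, p1, (p3⊥ ⊗ (p1⊥ ⊗ p1⊥))
      [Ax]  ⊢ p3, p3⊥
      [⊗]  ⊢ p1, p1, (p1⊥ ⊗ p1⊥)
        [Ax]  ⊢ p1, p1⊥
        [Ax]  ⊢ p1, p1⊥
    [⊗]  ⊢ p3, p1, p1, (p3⊥ ⊗ (p1⊥ ⊗ p1⊥))
      [Ax]  ⊢ p3, p3⊥
      [⊗]  ⊢ p1, p1, (p1⊥ ⊗ p1⊥)
        [Ax]  ⊢ p1, p1⊥
        [Ax]  ⊢ p1, p1⊥

Result: YES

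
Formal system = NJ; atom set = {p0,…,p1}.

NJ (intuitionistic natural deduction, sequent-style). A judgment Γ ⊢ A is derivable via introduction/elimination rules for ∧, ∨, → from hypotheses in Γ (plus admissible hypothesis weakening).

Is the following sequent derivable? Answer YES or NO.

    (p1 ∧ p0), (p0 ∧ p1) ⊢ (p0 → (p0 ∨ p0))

Derivation (root first):
[Wk] (p1 ∧ p0), (p0 ∧ p1) ⊢ (p0 → (p0 ∨ p0))
  [→I] (p1 ∧ p0) ⊢ (p0 → (p0 ∨ p0))
    [Wk] p0, (p1 ∧ p0) ⊢ (p0 ∨ p0)
      [∨I₂] p0 ⊢ (p0 ∨ p0)
        [Ax] p0 ⊢ p0

Result: YES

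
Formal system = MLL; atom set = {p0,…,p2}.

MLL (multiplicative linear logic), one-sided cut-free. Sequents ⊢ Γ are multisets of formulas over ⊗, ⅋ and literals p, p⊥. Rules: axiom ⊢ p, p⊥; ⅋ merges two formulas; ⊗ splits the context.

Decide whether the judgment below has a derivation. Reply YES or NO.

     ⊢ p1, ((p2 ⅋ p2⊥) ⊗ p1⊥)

Proof tree:
[⊗]  ⊢ p1, ((p2 ⅋ p2⊥) ⊗ p1⊥)
  [⅋]  ⊢ (p2 ⅋ p2⊥)
    [Ax]  ⊢ p2, p2⊥
  [Ax]  ⊢ p1, p1⊥

Result: YES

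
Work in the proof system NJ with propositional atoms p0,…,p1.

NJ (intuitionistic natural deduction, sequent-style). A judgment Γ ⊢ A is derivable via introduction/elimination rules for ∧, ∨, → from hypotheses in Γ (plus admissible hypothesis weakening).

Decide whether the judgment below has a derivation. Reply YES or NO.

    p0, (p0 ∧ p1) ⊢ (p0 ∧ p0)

Proof tree:
[Wk] p0, (p0 ∧ p1) ⊢ (p0 ∧ p0)
  [∧I] p0 ⊢ (p0 ∧ p0)
    [Ax] p0 ⊢ p0
    [Ax] p0 ⊢ p0

Result: YES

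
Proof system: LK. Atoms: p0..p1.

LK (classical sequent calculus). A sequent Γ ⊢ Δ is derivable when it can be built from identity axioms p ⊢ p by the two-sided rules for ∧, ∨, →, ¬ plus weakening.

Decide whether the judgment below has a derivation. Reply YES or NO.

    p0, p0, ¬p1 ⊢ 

Enumerate valuations to refute Γ ⊢ Δ:
  v=00: Γ:[p0=F, p0=F, ¬p1=T] Δ:[] refutes=False
  v=01: Γ:[p0=F, p0=F, ¬p1=F] Δ:[] refutes=False
  v=10: Γ:[p0=T, p0=T, ¬p1=T] Δ:[] refutes=True  ← countermodel

Result: NO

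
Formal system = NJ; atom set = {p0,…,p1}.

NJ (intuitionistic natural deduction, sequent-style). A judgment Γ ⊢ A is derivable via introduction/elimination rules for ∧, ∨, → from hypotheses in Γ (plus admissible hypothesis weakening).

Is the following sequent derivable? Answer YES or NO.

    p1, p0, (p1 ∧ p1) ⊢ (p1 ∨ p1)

Derivation (root first):
[Wk] p1, p0, (p1 ∧ p1) ⊢ (p1 ∨ p1)
  [∨I₁] p1, p0 ⊢ (p1 ∨ p1)
    [Wk] p1, p0 ⊢ p1
      [Ax] p1 ⊢ p1

Result: YES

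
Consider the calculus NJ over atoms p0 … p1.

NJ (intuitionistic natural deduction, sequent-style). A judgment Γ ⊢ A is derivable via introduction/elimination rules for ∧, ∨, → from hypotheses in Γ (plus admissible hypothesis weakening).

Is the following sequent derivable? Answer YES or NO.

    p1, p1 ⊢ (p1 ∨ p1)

Derivation trace:
[∨I₂] p1, p1 ⊢ (p1 ∨ p1)
  [Wk] p1, p1 ⊢ p1
    [Ax] p1 ⊢ p1

Result: YES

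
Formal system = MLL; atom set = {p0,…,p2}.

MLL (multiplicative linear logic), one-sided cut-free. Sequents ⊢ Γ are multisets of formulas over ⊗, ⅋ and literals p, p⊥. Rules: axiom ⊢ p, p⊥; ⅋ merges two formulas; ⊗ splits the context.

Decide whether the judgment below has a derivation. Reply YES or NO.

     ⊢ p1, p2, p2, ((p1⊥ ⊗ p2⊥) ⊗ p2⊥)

Proof tree:
[⊗]  ⊢ p1, p2, p2, ((p1⊥ ⊗ p2⊥) ⊗ p2⊥)
  [⊗]  ⊢ p1, p2, (p1⊥ ⊗ p2⊥)
    [Ax]  ⊢ p1, p1⊥
    [Ax]  ⊢ p2, p2⊥
  [Ax]  ⊢ p2, p2⊥

Result: YES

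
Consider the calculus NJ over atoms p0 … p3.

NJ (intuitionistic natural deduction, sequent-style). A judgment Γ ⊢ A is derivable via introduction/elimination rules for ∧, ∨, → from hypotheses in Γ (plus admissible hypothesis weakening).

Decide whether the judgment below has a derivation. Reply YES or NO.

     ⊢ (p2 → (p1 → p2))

Proof tree:
[→I]  ⊢ (p2 → (p1 → p2))
  [→I] p2 ⊢ (p1 → p2)
    [Wk] p2, p1 ⊢ p2
      [Ax] p2 ⊢ p2

Result: YES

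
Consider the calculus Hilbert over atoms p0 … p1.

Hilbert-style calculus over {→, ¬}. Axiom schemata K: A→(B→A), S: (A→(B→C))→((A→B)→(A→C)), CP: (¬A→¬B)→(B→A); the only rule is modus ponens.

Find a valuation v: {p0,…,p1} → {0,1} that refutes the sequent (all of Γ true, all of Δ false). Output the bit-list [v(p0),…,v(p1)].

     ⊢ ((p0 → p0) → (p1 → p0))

Truth-table refutation:
  v=00: Γ:[] Δ:[((p0 → p0) → (p1 → p0))=T] refutes=False
  v=01: Γ:[] Δ:[((p0 → p0) → (p1 → p0))=F] refutes=True  ← countermodel

Result: [0, 1]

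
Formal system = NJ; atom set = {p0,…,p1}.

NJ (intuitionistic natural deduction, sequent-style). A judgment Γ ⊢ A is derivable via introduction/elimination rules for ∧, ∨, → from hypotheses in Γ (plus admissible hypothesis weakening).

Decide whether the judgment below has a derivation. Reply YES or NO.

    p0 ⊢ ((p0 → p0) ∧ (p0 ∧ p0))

Derivation (root first):
[∧I] p0 ⊢ ((p0 → p0) ∧ (p0 ∧ p0))
  [→I]  ⊢ (p0 → p0)
    [Ax] p0 ⊢ p0
  [∧I] p0 ⊢ (p0 ∧ p0)
    [Ax] p0 ⊢ p0
    [Ax] p0 ⊢ p0

Result: YES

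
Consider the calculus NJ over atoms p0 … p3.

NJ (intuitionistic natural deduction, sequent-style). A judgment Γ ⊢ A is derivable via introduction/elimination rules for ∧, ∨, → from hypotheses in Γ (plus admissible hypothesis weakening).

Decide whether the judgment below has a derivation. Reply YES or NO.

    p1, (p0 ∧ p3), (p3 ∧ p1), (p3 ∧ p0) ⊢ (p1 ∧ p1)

Derivation (root first):
[Wk] p1, (p0 ∧ p3), (p3 ∧ p1), (p3 ∧ p0) ⊢ (p1 ∧ p1)
  [Wk] p1, (p0 ∧ p3), (p3 ∧ p1) ⊢ (p1 ∧ p1)
    [Wk] p1, (p0 ∧ p3) ⊢ (p1 ∧ p1)
      [∧I] p1 ⊢ (p1 ∧ p1)
        [Ax] p1 ⊢ p1
        [Ax] p1 ⊢ p1

Result: YES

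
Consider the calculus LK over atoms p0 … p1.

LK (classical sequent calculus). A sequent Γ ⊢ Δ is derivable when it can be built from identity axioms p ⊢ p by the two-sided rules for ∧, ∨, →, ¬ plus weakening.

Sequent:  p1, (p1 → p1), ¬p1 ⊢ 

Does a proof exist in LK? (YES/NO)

Derivation (root first):
[¬L] p1, (p1 → p1), ¬p1 ⊢ 
  [→L] p1, (p1 → p1) ⊢ p1
    [Ax] p1 ⊢ p1
    [Ax] p1 ⊢ p1

Result: YES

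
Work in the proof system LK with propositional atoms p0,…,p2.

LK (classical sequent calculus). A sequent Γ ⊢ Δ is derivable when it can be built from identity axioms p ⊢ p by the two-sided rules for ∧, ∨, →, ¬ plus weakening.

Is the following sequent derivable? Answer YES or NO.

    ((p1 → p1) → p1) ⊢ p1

Derivation trace:
[→L] ((p1 → p1) → p1) ⊢ p1
  [→R]  ⊢ (p1 → p1)
    [Ax] p1 ⊢ p1
  [Ax] p1 ⊢ p1

Result: YES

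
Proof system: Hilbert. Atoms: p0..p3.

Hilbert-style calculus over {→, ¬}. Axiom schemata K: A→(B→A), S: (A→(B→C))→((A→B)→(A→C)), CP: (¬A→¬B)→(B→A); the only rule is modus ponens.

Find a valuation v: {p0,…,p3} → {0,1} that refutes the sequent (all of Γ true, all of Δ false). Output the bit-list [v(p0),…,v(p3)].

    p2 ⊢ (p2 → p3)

Search for a countermodel by truth-table:
  v=0000: Γ:[p2=F] Δ:[(p2 → p3)=T] refutes=False
  v=0001: Γ:[p2=F] Δ:[(p2 → p3)=T] refutes=False
  v=0010: Γ:[p2=T] Δ:[(p2 → p3)=F] refutes=True  ← countermodel

Result: [0, 0, 1, 0]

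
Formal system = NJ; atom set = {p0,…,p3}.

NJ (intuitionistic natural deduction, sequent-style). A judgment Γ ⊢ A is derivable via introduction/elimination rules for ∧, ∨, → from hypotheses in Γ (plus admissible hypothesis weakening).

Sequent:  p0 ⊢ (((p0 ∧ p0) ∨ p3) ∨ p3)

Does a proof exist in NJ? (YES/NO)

Derivation trace:
[∨I₁] p0 ⊢ (((p0 ∧ p0) ∨ p3) ∨ p3)
  [∨I₁] p0 ⊢ ((p0 ∧ p0) ∨ p3)
    [∧I] p0 ⊢ (p0 ∧ p0)
      [Ax] p0 ⊢ p0
      [Ax] p0 ⊢ p0

Result: YES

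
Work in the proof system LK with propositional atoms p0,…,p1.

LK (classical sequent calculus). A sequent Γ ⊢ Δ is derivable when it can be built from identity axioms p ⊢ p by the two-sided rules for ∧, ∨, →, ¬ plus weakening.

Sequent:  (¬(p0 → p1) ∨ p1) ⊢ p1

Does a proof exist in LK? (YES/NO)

Search for a countermodel by truth-table:
  v=00: Γ:[(¬(p0 → p1) ∨ p1)=F] Δ:[p1=F] refutes=False
  v=01: Γ:[(¬(p0 → p1) ∨ p1)=T] Δ:[p1=T] refutes=False
  v=10: Γ:[(¬(p0 → p1) ∨ p1)=T] Δ:[p1=F] refutes=True  ← countermodel

Result: NO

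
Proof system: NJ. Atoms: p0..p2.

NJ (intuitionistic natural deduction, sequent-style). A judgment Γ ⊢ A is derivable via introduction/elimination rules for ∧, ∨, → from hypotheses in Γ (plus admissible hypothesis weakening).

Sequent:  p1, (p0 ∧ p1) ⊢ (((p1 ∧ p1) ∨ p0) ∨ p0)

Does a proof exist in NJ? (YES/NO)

Derivation (root first):
[Wk] p1, (p0 ∧ p1) ⊢ (((p1 ∧ p1) ∨ p0) ∨ p0)
  [∨I₁] p1 ⊢ (((p1 ∧ p1) ∨ p0) ∨ p0)
    [∨I₁] p1 ⊢ ((p1 ∧ p1) ∨ p0)
      [∧I] p1 ⊢ (p1 ∧ p1)
        [Ax] p1 ⊢ p1
        [Ax] p1 ⊢ p1

Result: YES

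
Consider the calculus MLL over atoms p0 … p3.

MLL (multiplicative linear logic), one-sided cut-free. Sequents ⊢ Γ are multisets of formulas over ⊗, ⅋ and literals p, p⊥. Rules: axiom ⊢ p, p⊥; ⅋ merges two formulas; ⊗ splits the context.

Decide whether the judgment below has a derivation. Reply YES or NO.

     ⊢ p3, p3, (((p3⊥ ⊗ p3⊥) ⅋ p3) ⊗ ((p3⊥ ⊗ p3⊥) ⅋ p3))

Proof tree:
[⊗]  ⊢ p3, p3, (((p3⊥ ⊗ p3⊥) ⅋ p3) ⊗ ((p3⊥ ⊗ p3⊥) ⅋ p3))
  [⅋]  ⊢ p3, ((p3⊥ ⊗ p3⊥) ⅋ p3)
    [⊗]  ⊢ p3, p3, (p3⊥ ⊗ p3⊥)
      [Ax]  ⊢ p3, p3⊥
      [Ax]  ⊢ p3, p3⊥
  [⅋]  ⊢ p3, ((p3⊥ ⊗ p3⊥) ⅋ p3)
    [⊗]  ⊢ p3, p3, (p3⊥ ⊗ p3⊥)
      [Ax]  ⊢ p3, p3⊥
      [Ax]  ⊢ p3, p3⊥

Result: YES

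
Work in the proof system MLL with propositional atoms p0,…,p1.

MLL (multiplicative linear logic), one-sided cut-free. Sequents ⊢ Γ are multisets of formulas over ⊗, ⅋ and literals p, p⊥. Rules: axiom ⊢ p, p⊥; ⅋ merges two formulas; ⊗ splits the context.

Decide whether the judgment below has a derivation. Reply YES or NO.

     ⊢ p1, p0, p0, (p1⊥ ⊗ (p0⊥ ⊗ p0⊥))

Derivation (root first):
[⊗]  ⊢ p1, p0, p0, (p1⊥ ⊗ (p0⊥ ⊗ p0⊥))
  [Ax]  ⊢ p1, p1⊥
  [⊗]  ⊢ p0, p0, (p0⊥ ⊗ p0⊥)
    [Ax]  ⊢ p0, p0⊥
    [Ax]  ⊢ p0, p0⊥

Result: YES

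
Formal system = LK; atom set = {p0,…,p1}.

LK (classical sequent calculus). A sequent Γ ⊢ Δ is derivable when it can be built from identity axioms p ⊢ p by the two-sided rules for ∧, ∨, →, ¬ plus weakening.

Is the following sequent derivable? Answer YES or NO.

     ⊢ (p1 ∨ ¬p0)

Enumerate valuations to refute Γ ⊢ Δ:
  v=00: Γ:[] Δ:[(p1 ∨ ¬p0)=T] refutes=False
  v=01: Γ:[] Δ:[(p1 ∨ ¬p0)=T] refutes=False
  v=10: Γ:[] Δ:[(p1 ∨ ¬p0)=F] refutes=True  ← countermodel

Result: NO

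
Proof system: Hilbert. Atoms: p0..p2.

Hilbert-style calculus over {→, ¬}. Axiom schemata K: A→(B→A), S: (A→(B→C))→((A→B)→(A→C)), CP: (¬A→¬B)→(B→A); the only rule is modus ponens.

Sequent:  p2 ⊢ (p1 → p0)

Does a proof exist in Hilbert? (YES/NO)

Enumerate valuations to refute Γ ⊢ Δ:
  v=000: Γ:[p2=F] Δ:[(p1 → p0)=T] refutes=False
  v=001: Γ:[p2=T] Δ:[(p1 → p0)=T] refutes=False
  v=010: Γ:[p2=F] Δ:[(p1 → p0)=F] refutes=False
  v=011: Γ:[p2=T] Δ:[(p1 → p0)=F] refutes=True  ← countermodel

Result: NO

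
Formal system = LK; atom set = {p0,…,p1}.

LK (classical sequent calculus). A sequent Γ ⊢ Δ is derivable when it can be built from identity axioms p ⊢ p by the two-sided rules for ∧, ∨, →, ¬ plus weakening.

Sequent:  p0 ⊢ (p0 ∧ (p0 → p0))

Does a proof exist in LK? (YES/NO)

Derivation trace:
[∧R] p0 ⊢ (p0 ∧ (p0 → p0))
  [Ax] p0 ⊢ p0
  [→R]  ⊢ (p0 → p0)
    [Ax] p0 ⊢ p0

Result: YES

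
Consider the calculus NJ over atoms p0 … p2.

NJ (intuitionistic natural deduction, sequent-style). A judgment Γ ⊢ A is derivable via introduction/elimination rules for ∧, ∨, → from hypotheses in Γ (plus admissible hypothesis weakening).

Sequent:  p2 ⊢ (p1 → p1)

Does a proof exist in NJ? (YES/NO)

Proof tree:
[→I] p2 ⊢ (p1 → p1)
  [Wk] p1, p2 ⊢ p1
    [Ax] p1 ⊢ p1

Result: YES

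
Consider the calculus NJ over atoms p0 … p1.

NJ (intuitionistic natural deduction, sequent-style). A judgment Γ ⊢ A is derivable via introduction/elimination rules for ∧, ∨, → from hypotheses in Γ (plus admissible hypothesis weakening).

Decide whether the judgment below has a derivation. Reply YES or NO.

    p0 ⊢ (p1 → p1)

Derivation (root first):
[Wk] p0 ⊢ (p1 → p1)
  [→I]  ⊢ (p1 → p1)
    [Ax] p1 ⊢ p1

Result: YES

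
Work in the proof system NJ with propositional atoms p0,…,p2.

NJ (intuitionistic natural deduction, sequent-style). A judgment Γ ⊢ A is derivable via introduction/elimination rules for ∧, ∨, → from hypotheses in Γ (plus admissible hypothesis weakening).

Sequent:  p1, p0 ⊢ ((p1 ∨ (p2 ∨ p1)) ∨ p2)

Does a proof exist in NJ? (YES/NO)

Derivation trace:
[∨I₁] p1, p0 ⊢ ((p1 ∨ (p2 ∨ p1)) ∨ p2)
  [∨I₂] p1, p0 ⊢ (p1 ∨ (p2 ∨ p1))
    [∨I₂] p1, p0 ⊢ (p2 ∨ p1)
      [Wk] p1, p0 ⊢ p1
        [Ax] p1 ⊢ p1

Result: YES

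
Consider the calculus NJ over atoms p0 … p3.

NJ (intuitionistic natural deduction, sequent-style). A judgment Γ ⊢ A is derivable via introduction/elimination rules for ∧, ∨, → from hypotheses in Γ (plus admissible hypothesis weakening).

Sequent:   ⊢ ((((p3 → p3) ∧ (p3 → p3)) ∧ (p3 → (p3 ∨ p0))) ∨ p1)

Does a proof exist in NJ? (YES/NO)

Proof tree:
[∨I₁]  ⊢ ((((p3 → p3) ∧ (p3 → p3)) ∧ (p3 → (p3 ∨ p0))) ∨ p1)
  [∧I]  ⊢ (((p3 → p3) ∧ (p3 → p3)) ∧ (p3 → (p3 ∨ p0)))
    [∧I]  ⊢ ((p3 → p3) ∧ (p3 → p3))
      [→I]  ⊢ (p3 → p3)
        [Ax] p3 ⊢ p3
      [→I]  ⊢ (p3 → p3)
        [Ax] p3 ⊢ p3
    [→I]  ⊢ (p3 → (p3 ∨ p0))
      [∨I₁] p3 ⊢ (p3 ∨ p0)
        [Ax] p3 ⊢ p3

Result: YES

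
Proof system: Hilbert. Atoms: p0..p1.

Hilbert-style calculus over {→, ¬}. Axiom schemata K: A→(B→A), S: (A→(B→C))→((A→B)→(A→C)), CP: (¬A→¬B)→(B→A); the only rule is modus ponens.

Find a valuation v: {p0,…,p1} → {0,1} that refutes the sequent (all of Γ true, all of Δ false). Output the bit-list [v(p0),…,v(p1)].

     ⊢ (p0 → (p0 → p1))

Enumerate valuations to refute Γ ⊢ Δ:
  v=00: Γ:[] Δ:[(p0 → (p0 → p1))=T] refutes=False
  v=01: Γ:[] Δ:[(p0 → (p0 → p1))=T] refutes=False
  v=10: Γ:[] Δ:[(p0 → (p0 → p1))=F] refutes=True  ← countermodel

Result: [1, 0]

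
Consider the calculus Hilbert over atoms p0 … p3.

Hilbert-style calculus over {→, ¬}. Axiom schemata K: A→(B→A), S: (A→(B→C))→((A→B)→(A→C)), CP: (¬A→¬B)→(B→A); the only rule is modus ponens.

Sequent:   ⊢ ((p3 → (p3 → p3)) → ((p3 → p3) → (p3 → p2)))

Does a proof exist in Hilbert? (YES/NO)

Truth-table refutation:
  v=0000: Γ:[] Δ:[((p3 → (p3 → p3)) → ((p3 → p3) → (p3 → p2)))=T] refutes=False
  v=0001: Γ:[] Δ:[((p3 → (p3 → p3)) → ((p3 → p3) → (p3 → p2)))=F] refutes=True  ← countermodel

Result: NO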